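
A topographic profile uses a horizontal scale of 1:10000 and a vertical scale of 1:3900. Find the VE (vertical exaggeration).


VE = horizontal_scale / vertical_scale = 10000 / 3900 ≈ 2.6

2.6x


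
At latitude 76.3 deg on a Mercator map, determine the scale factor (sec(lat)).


SF = 1 / cos(76.3) = 1 / 0.236838 = 4.222

4.222


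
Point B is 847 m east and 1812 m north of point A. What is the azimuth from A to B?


az = atan2(847, 1812) = 25.1 deg
adjusted to 0-360: 25.1 degrees

25.1 degrees


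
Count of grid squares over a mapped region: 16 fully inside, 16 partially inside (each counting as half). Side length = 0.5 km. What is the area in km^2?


effective squares = 16 + 16 * 0.5 = 24.0
area = 24.0 * 0.25 = 6.0 km^2

6.0 km^2


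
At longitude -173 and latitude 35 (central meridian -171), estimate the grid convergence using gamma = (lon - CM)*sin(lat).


gamma = (-173 - -171) * sin(35) = -2 * 0.573576 = -1.147 degrees

-1.147 degrees


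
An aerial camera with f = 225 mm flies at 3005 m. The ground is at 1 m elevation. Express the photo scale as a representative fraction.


scale = f / (H - h) = 225 mm / 3004 m = 225 / 3004000 = 1:13351

1:13351


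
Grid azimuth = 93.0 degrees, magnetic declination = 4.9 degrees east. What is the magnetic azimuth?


magnetic azimuth = grid azimuth - declination (east +ve)
mag_az = 93.0 - 4.9 = 88.1 degrees

88.1 degrees


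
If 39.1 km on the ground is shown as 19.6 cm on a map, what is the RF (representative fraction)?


ground = 39.1 km = 3910000 cm; RF denominator = ground / map = 3910000 / 19.6 ≈ 199490; RF = 1:199490

1:199490


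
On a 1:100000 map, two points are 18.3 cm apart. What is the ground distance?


ground = 18.3 cm * 100000 / 100 = 18300.0 m = 18.3 km

18.3 km


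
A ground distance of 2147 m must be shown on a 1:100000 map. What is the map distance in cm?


map_cm = 2147 * 100 / 100000 = 2.147 cm ≈ 2.15 cm

2.15 cm


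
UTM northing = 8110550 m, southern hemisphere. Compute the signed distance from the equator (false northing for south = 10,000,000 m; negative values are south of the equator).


For southern: actual = 8110550 - 10000000 = -1889450 m

-1889450 m


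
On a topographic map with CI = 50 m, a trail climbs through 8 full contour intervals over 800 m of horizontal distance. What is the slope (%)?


elevation change = 8 * 50 = 400 m
slope = 400 / 800 * 100 = 50.0%

50.0%


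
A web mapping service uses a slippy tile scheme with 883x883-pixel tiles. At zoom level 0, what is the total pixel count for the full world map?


tiles per axis = 2^0 = 1
total tiles = 1^2 = 1
pixels per axis = 1 * 883 = 883
total pixels = 883^2 = 779689

779689 pixels


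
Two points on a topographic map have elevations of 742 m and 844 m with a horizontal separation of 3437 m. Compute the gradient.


gradient = (844 - 742) / 3437 = 102 / 3437 = 0.0297

0.0297


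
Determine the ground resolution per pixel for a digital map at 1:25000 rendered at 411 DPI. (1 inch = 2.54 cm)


pixel_cm = 2.54 / 411 ≈ 0.00618 cm
ground = pixel_cm * 25000 / 100 = 2.54 * 25000 / (411 * 100) = 63500 / 41100 ≈ 1.55 m

1.55 m


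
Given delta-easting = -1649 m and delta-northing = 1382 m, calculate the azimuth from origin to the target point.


az = atan2(-1649, 1382) = -50.0 deg
adjusted to 0-360: 310.0 degrees

310.0 degrees


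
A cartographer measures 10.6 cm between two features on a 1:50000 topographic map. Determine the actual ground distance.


ground = 10.6 cm * 50000 / 100 = 5300.0 m = 5.3 km

5.3 km


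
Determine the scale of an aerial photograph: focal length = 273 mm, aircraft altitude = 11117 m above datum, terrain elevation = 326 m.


scale = f / (H - h) = 273 mm / 10791 m = 273 / 10791000 = 1:39527

1:39527


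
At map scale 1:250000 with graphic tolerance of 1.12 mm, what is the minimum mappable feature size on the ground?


ground = 1.12 mm * 250000 / 1000 = 280.0 m

280.0 m


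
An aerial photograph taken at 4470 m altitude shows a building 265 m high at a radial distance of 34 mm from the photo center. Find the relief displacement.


d = h * r / H = 265 * 34 / 4470 = 2.02 mm

2.02 mm


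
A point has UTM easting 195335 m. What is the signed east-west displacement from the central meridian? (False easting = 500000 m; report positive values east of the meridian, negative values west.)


displacement = 195335 - 500000 = -304665 m

-304665 m


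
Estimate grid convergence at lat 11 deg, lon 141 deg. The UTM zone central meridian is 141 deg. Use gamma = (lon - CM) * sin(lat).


gamma = (141 - 141) * sin(11) = 0 * 0.190809 = 0.0 degrees

0.0 degrees


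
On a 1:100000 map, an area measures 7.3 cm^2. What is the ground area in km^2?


ground_area = 7.3 * (100000/100)^2 = 7300000.0 m^2 = 7.3 km^2

7.3 km^2


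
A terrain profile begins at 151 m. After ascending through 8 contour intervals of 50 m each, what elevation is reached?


elevation = 151 + 8 * 50 = 551 m

551 m


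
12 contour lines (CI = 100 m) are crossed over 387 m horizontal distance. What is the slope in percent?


elevation change = 12 * 100 = 1200 m
slope = 1200 / 387 * 100 = 310.1%

310.1%


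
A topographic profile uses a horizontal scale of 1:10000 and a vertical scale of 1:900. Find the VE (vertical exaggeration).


VE = horizontal_scale / vertical_scale = 10000 / 900 ≈ 11.1

11.1x


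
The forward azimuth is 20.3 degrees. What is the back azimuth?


back azimuth = (20.3 + 180) mod 360 = 200.3 degrees

200.3 degrees


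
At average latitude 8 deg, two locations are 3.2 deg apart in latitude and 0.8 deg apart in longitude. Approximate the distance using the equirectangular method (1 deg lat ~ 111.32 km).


dlat_km = 3.2 * 111.32 = 356.224
dlon_km = 0.8 * 111.32 * cos(8) ≈ 88.189
dist = sqrt(356.224^2 + 88.189^2) ≈ 367.0 km

367.0 km


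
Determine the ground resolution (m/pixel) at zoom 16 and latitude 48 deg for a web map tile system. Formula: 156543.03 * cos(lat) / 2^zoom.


res = 156543.03 * cos(48) / 2^16 = 156543.03 * 0.66913061 / 65536 = 1.6 m/pixel

1.6 m/pixel


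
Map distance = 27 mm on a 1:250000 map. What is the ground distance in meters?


ground = 27 mm * 250000 / 1000 = 6750.0 m

6750.0 m


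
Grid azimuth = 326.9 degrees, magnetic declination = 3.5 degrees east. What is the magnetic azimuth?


magnetic azimuth = grid azimuth - declination (east +ve)
mag_az = 326.9 - 3.5 = 323.4 degrees

323.4 degrees


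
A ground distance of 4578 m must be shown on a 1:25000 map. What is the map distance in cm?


map_cm = 4578 * 100 / 25000 = 18.312 cm ≈ 18.31 cm

18.31 cm


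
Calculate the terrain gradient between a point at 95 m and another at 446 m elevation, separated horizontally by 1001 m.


gradient = (446 - 95) / 1001 = 351 / 1001 = 0.3506

0.3506


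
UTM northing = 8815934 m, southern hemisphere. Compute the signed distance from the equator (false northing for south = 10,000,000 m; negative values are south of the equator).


For southern: actual = 8815934 - 10000000 = -1184066 m

-1184066 m


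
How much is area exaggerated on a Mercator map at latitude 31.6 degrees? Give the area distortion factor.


area_distortion = 1/cos^2(31.6) = 1.378

1.378


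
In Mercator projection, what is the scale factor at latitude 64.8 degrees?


SF = 1 / cos(64.8) = 1 / 0.425779 = 2.349

2.349


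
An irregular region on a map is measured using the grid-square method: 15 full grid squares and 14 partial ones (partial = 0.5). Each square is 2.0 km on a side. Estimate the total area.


effective squares = 15 + 14 * 0.5 = 22.0
area = 22.0 * 4.0 = 88.0 km^2

88.0 km^2


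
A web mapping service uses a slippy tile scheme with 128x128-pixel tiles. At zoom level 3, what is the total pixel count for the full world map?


tiles per axis = 2^3 = 8
total tiles = 8^2 = 64
pixels per axis = 8 * 128 = 1024
total pixels = 1024^2 = 1048576

1048576 pixels


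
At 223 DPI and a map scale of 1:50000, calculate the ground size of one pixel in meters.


pixel_cm = 2.54 / 223 ≈ 0.01139 cm
ground = pixel_cm * 50000 / 100 = 2.54 * 50000 / (223 * 100) = 127000 / 22300 ≈ 5.7 m

5.7 m


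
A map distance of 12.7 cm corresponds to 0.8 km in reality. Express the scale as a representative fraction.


ground = 0.8 km = 80000 cm; RF denominator = ground / map = 80000 / 12.7 ≈ 6299; RF = 1:6299

1:6299


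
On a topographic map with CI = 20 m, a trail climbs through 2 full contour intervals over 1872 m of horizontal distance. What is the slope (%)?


elevation change = 2 * 20 = 40 m
slope = 40 / 1872 * 100 = 2.1%

2.1%


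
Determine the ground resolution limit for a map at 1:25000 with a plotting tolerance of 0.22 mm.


ground = 0.22 mm * 25000 / 1000 = 5.5 m

5.5 m


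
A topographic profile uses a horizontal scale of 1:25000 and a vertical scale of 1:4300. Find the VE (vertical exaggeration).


VE = horizontal_scale / vertical_scale = 25000 / 4300 ≈ 5.8

5.8x


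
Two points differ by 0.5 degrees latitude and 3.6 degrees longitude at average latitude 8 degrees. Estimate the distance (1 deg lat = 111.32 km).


dlat_km = 0.5 * 111.32 = 55.66
dlon_km = 3.6 * 111.32 * cos(8) ≈ 396.852
dist = sqrt(55.66^2 + 396.852^2) ≈ 400.7 km

400.7 km


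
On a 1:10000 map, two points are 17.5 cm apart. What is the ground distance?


ground = 17.5 cm * 10000 / 100 = 1750.0 m = 1.75 km

1.75 km


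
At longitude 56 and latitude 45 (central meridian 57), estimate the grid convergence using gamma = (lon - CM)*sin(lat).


gamma = (56 - 57) * sin(45) = -1 * 0.707107 = -0.707 degrees

-0.707 degrees


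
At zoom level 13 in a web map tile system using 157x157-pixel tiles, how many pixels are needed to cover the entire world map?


tiles per axis = 2^13 = 8192
total tiles = 8192^2 = 67108864
pixels per axis = 8192 * 157 = 1286144
total pixels = 1286144^2 = 1654166388736

1654166388736 pixels


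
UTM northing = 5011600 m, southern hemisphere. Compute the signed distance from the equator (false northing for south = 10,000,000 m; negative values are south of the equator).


For southern: actual = 5011600 - 10000000 = -4988400 m

-4988400 m


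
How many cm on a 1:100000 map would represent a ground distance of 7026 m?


map_cm = 7026 * 100 / 100000 = 7.026 cm ≈ 7.03 cm

7.03 cm


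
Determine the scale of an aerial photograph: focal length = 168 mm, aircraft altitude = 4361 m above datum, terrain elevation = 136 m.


scale = f / (H - h) = 168 mm / 4225 m = 168 / 4225000 = 1:25149

1:25149


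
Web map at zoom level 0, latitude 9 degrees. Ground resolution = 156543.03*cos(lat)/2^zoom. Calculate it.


res = 156543.03 * cos(9) / 2^0 = 156543.03 * 0.98768834 / 1 = 154615.73 m/pixel

154615.73 m/pixel


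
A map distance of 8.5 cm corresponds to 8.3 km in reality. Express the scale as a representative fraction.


ground = 8.3 km = 830000 cm; RF denominator = ground / map = 830000 / 8.5 ≈ 97647; RF = 1:97647

1:97647


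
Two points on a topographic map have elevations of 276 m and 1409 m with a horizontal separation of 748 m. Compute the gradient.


gradient = (1409 - 276) / 748 = 1133 / 748 = 1.5147

1.5147


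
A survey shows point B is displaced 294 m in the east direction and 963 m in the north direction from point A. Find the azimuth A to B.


az = atan2(294, 963) = 17.0 deg
adjusted to 0-360: 17.0 degrees

17.0 degrees


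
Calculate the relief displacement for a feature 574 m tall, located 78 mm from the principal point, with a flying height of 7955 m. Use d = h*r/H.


d = h * r / H = 574 * 78 / 7955 = 5.63 mm

5.63 mm


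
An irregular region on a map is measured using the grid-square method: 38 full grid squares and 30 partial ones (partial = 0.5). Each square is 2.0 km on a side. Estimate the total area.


effective squares = 38 + 30 * 0.5 = 53.0
area = 53.0 * 4.0 = 212.0 km^2

212.0 km^2


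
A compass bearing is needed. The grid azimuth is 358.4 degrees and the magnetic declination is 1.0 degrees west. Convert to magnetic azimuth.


magnetic azimuth = grid azimuth - declination (east +ve)
mag_az = 358.4 - -1.0 = 359.4 degrees

359.4 degrees


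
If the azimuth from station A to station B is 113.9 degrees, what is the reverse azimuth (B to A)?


back azimuth = (113.9 + 180) mod 360 = 293.9 degrees

293.9 degrees


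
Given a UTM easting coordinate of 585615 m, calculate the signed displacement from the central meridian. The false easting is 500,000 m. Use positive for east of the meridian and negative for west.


displacement = 585615 - 500000 = 85615 m

85615 m


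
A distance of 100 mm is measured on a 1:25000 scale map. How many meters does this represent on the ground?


ground = 100 mm * 25000 / 1000 = 2500.0 m

2500.0 m


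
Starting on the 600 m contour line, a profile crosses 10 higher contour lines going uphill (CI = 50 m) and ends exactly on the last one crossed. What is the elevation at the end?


elevation = 600 + 10 * 50 = 1100 m

1100 m


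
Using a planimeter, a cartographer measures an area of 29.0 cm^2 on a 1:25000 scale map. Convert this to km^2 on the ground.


ground_area = 29.0 * (25000/100)^2 = 1812500.0 m^2 = 1.8125 km^2 ≈ 1.813 km^2

1.813 km^2


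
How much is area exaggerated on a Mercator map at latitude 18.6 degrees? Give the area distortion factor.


area_distortion = 1/cos^2(18.6) = 1.113

1.113


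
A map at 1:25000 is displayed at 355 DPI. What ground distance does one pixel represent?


pixel_cm = 2.54 / 355 ≈ 0.007155 cm
ground = pixel_cm * 25000 / 100 = 2.54 * 25000 / (355 * 100) = 63500 / 35500 ≈ 1.79 m

1.79 m


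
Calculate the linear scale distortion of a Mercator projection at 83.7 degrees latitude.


SF = 1 / cos(83.7) = 1 / 0.109734 = 9.113

9.113


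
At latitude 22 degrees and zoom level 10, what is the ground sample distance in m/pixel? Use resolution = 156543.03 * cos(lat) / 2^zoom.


res = 156543.03 * cos(22) / 2^10 = 156543.03 * 0.92718385 / 1024 = 141.74 m/pixel

141.74 m/pixel


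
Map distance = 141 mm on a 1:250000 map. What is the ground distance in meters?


ground = 141 mm * 250000 / 1000 = 35250.0 m

35250.0 m


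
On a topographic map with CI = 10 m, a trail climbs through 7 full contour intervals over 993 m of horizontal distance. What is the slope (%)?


elevation change = 7 * 10 = 70 m
slope = 70 / 993 * 100 = 7.0%

7.0%


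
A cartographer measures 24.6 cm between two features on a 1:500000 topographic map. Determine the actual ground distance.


ground = 24.6 cm * 500000 / 100 = 123000.0 m = 123.0 km

123.0 km


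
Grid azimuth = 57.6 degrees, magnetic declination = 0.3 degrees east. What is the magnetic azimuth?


magnetic azimuth = grid azimuth - declination (east +ve)
mag_az = 57.6 - 0.3 = 57.3 degrees

57.3 degrees


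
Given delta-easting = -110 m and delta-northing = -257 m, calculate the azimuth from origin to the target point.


az = atan2(-110, -257) = -156.8 deg
adjusted to 0-360: 203.2 degrees

203.2 degrees


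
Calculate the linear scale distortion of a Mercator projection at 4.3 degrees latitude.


SF = 1 / cos(4.3) = 1 / 0.997185 = 1.003

1.003


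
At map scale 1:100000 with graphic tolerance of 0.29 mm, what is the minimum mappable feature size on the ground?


ground = 0.29 mm * 100000 / 1000 = 29.0 m

29.0 m


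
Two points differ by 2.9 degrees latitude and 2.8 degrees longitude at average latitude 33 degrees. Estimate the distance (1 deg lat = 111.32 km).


dlat_km = 2.9 * 111.32 = 322.828
dlon_km = 2.8 * 111.32 * cos(33) ≈ 261.41
dist = sqrt(322.828^2 + 261.41^2) ≈ 415.4 km

415.4 km


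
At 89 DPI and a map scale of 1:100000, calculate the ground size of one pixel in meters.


pixel_cm = 2.54 / 89 ≈ 0.028539 cm
ground = pixel_cm * 100000 / 100 = 2.54 * 100000 / (89 * 100) = 254000 / 8900 ≈ 28.54 m

28.54 m


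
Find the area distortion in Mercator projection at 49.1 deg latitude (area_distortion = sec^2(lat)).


area_distortion = 1/cos^2(49.1) = 2.333

2.333


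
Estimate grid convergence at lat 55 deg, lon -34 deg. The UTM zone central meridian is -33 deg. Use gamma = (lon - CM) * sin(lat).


gamma = (-34 - -33) * sin(55) = -1 * 0.819152 = -0.819 degrees

-0.819 degrees


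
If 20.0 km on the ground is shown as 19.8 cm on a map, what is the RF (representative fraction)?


ground = 20.0 km = 2000000 cm; RF denominator = ground / map = 2000000 / 19.8 ≈ 101010; RF = 1:101010

1:101010


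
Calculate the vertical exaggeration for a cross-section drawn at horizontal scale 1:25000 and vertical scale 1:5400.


VE = horizontal_scale / vertical_scale = 25000 / 5400 ≈ 4.6

4.6x


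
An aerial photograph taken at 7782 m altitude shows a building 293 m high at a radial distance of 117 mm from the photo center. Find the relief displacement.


d = h * r / H = 293 * 117 / 7782 = 4.41 mm

4.41 mm


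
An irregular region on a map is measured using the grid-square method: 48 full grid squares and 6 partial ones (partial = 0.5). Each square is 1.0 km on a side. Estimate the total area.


effective squares = 48 + 6 * 0.5 = 51.0
area = 51.0 * 1.0 = 51.0 km^2

51.0 km^2


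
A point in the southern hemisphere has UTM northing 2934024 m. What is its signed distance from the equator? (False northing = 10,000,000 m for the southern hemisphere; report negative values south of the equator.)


For southern: actual = 2934024 - 10000000 = -7065976 m

-7065976 m


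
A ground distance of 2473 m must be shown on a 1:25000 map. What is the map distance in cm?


map_cm = 2473 * 100 / 25000 = 9.892 cm ≈ 9.89 cm

9.89 cm


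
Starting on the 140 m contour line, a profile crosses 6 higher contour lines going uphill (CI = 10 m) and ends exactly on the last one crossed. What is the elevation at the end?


elevation = 140 + 6 * 10 = 200 m

200 m


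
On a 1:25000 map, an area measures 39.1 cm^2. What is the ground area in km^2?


ground_area = 39.1 * (25000/100)^2 = 2443750.0 m^2 = 2.44375 km^2 ≈ 2.444 km^2

2.444 km^2


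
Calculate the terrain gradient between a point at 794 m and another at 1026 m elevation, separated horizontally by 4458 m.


gradient = (1026 - 794) / 4458 = 232 / 4458 = 0.052

0.052


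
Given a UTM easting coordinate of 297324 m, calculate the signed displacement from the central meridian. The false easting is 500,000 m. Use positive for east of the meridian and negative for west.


displacement = 297324 - 500000 = -202676 m

-202676 m


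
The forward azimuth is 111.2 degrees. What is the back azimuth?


back azimuth = (111.2 + 180) mod 360 = 291.2 degrees

291.2 degrees


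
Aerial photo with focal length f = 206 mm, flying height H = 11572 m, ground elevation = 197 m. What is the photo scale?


scale = f / (H - h) = 206 mm / 11375 m = 206 / 11375000 = 1:55218

1:55218


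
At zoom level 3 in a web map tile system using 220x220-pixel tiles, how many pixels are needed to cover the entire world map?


tiles per axis = 2^3 = 8
total tiles = 8^2 = 64
pixels per axis = 8 * 220 = 1760
total pixels = 1760^2 = 3097600

3097600 pixels


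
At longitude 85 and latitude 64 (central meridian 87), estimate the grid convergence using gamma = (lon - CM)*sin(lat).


gamma = (85 - 87) * sin(64) = -2 * 0.898794 = -1.798 degrees

-1.798 degrees


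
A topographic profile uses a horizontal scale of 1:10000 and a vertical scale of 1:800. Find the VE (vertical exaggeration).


VE = horizontal_scale / vertical_scale = 10000 / 800 = 12.5

12.5x


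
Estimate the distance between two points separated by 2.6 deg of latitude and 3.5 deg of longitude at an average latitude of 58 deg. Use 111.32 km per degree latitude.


dlat_km = 2.6 * 111.32 = 289.432
dlon_km = 3.5 * 111.32 * cos(58) ≈ 206.467
dist = sqrt(289.432^2 + 206.467^2) ≈ 355.5 km

355.5 km


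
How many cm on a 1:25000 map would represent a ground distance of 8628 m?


map_cm = 8628 * 100 / 25000 = 34.512 cm ≈ 34.51 cm

34.51 cm


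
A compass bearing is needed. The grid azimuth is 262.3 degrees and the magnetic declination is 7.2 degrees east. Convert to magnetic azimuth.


magnetic azimuth = grid azimuth - declination (east +ve)
mag_az = 262.3 - 7.2 = 255.1 degrees

255.1 degrees


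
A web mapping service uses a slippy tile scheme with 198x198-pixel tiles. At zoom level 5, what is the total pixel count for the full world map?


tiles per axis = 2^5 = 32
total tiles = 32^2 = 1024
pixels per axis = 32 * 198 = 6336
total pixels = 6336^2 = 40144896

40144896 pixels


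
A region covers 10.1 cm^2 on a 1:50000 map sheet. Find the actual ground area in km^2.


ground_area = 10.1 * (50000/100)^2 = 2525000.0 m^2 = 2.525 km^2

2.525 km^2


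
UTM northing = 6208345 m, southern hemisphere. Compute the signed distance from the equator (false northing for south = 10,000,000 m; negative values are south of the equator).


For southern: actual = 6208345 - 10000000 = -3791655 m

-3791655 m


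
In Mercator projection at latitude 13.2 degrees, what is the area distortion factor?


area_distortion = 1/cos^2(13.2) = 1.055

1.055


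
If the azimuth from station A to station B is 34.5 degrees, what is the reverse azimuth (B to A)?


back azimuth = (34.5 + 180) mod 360 = 214.5 degrees

214.5 degrees


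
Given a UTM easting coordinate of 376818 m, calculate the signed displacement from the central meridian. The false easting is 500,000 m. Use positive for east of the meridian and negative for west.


displacement = 376818 - 500000 = -123182 m

-123182 m


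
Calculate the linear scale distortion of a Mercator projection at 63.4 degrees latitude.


SF = 1 / cos(63.4) = 1 / 0.447759 = 2.233

2.233


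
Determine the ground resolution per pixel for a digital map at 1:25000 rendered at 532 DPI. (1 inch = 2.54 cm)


pixel_cm = 2.54 / 532 ≈ 0.004774 cm
ground = pixel_cm * 25000 / 100 = 2.54 * 25000 / (532 * 100) = 63500 / 53200 ≈ 1.19 m

1.19 m


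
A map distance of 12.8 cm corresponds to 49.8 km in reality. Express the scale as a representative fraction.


ground = 49.8 km = 4980000 cm; RF denominator = ground / map = 4980000 / 12.8 ≈ 389063; RF = 1:389063

1:389063


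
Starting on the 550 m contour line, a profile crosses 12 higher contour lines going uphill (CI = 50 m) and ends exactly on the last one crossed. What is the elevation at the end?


elevation = 550 + 12 * 50 = 1150 m

1150 m


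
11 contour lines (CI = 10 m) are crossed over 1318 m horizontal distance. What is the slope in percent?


elevation change = 11 * 10 = 110 m
slope = 110 / 1318 * 100 = 8.3%

8.3%


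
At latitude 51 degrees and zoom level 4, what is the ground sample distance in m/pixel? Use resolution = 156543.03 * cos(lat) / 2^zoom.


res = 156543.03 * cos(51) / 2^4 = 156543.03 * 0.62932039 / 16 = 6157.23 m/pixel

6157.23 m/pixel


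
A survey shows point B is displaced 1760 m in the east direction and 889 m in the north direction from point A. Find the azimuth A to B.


az = atan2(1760, 889) = 63.2 deg
adjusted to 0-360: 63.2 degrees

63.2 degrees


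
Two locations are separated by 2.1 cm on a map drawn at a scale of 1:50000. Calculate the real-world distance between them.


ground = 2.1 cm * 50000 / 100 = 1050.0 m = 1.05 km

1.05 km


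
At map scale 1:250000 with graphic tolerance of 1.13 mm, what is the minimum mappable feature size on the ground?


ground = 1.13 mm * 250000 / 1000 = 282.5 m

282.5 m


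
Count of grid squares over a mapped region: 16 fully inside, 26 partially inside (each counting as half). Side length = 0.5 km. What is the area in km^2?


effective squares = 16 + 26 * 0.5 = 29.0
area = 29.0 * 0.25 = 7.25 km^2

7.25 km^2


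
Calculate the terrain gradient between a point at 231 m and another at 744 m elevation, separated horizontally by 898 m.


gradient = (744 - 231) / 898 = 513 / 898 = 0.5713

0.5713


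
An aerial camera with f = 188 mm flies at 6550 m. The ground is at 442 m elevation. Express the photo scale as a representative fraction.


scale = f / (H - h) = 188 mm / 6108 m = 188 / 6108000 = 1:32489

1:32489


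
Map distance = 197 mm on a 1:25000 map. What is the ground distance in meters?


ground = 197 mm * 25000 / 1000 = 4925.0 m

4925.0 m


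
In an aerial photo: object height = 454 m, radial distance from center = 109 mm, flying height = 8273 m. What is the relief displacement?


d = h * r / H = 454 * 109 / 8273 = 5.98 mm

5.98 mm


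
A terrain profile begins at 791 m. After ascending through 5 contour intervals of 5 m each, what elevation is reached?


elevation = 791 + 5 * 5 = 816 m

816 m


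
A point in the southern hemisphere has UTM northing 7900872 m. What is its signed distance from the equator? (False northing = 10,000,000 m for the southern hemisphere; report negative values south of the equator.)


For southern: actual = 7900872 - 10000000 = -2099128 m

-2099128 m


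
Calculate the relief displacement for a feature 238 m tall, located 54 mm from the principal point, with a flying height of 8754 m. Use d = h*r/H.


d = h * r / H = 238 * 54 / 8754 = 1.47 mm

1.47 mm


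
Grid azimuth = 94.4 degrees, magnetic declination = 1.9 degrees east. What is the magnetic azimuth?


magnetic azimuth = grid azimuth - declination (east +ve)
mag_az = 94.4 - 1.9 = 92.5 degrees

92.5 degrees


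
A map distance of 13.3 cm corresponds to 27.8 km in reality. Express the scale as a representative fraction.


ground = 27.8 km = 2780000 cm; RF denominator = ground / map = 2780000 / 13.3 ≈ 209023; RF = 1:209023

1:209023


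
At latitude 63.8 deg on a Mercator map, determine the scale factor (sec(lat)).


SF = 1 / cos(63.8) = 1 / 0.441506 = 2.265

2.265


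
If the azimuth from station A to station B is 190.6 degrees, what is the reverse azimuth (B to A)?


back azimuth = (190.6 + 180) mod 360 = 10.6 degrees

10.6 degrees


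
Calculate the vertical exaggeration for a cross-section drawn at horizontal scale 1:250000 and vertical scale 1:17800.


VE = horizontal_scale / vertical_scale = 250000 / 17800 ≈ 14.0

14.0x


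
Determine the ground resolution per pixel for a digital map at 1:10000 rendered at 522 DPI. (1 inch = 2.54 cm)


pixel_cm = 2.54 / 522 ≈ 0.004866 cm
ground = pixel_cm * 10000 / 100 = 2.54 * 10000 / (522 * 100) = 25400 / 52200 ≈ 0.49 m

0.49 m


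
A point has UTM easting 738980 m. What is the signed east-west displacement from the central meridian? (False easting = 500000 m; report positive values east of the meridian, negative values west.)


displacement = 738980 - 500000 = 238980 m

238980 m


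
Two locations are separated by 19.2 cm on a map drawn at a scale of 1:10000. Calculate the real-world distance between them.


ground = 19.2 cm * 10000 / 100 = 1920.0 m = 1.92 km

1.92 km


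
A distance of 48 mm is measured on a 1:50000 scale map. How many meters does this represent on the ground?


ground = 48 mm * 50000 / 1000 = 2400.0 m

2400.0 m


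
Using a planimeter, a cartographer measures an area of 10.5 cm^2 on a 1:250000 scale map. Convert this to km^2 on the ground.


ground_area = 10.5 * (250000/100)^2 = 65625000.0 m^2 = 65.625 km^2

65.625 km^2


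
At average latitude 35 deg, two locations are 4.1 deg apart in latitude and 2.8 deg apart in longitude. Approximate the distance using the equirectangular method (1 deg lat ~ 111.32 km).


dlat_km = 4.1 * 111.32 = 456.412
dlon_km = 2.8 * 111.32 * cos(35) ≈ 255.326
dist = sqrt(456.412^2 + 255.326^2) ≈ 523.0 km

523.0 km


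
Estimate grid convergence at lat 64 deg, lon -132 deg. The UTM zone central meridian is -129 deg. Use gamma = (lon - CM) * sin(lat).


gamma = (-132 - -129) * sin(64) = -3 * 0.898794 = -2.696 degrees

-2.696 degrees


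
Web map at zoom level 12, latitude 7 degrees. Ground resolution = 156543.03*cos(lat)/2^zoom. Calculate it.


res = 156543.03 * cos(7) / 2^12 = 156543.03 * 0.99254615 / 4096 = 37.93 m/pixel

37.93 m/pixel


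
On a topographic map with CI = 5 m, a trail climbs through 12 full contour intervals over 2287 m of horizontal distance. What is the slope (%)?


elevation change = 12 * 5 = 60 m
slope = 60 / 2287 * 100 = 2.6%

2.6%


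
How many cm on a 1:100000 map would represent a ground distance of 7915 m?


map_cm = 7915 * 100 / 100000 = 7.915 cm ≈ 7.92 cm

7.92 cm


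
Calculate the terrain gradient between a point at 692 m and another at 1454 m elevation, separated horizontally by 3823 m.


gradient = (1454 - 692) / 3823 = 762 / 3823 = 0.1993

0.1993


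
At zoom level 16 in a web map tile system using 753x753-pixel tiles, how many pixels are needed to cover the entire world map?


tiles per axis = 2^16 = 65536
total tiles = 65536^2 = 4294967296
pixels per axis = 65536 * 753 = 49348608
total pixels = 49348608^2 = 2435285111537664

2435285111537664 pixels


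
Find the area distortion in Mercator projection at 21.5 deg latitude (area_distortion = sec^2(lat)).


area_distortion = 1/cos^2(21.5) = 1.155

1.155


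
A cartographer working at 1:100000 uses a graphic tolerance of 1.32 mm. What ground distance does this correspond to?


ground = 1.32 mm * 100000 / 1000 = 132.0 m

132.0 m


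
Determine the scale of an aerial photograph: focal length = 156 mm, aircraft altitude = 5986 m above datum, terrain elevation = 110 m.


scale = f / (H - h) = 156 mm / 5876 m = 156 / 5876000 = 1:37667

1:37667


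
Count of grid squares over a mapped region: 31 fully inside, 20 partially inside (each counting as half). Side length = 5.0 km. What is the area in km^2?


effective squares = 31 + 20 * 0.5 = 41.0
area = 41.0 * 25.0 = 1025.0 km^2

1025.0 km^2


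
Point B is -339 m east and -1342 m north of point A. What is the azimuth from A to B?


az = atan2(-339, -1342) = -165.8 deg
adjusted to 0-360: 194.2 degrees

194.2 degrees


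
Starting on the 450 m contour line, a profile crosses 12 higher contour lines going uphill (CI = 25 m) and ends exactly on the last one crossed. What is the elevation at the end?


elevation = 450 + 12 * 25 = 750 m

750 m


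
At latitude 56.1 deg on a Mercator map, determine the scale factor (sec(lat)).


SF = 1 / cos(56.1) = 1 / 0.557745 = 1.793

1.793


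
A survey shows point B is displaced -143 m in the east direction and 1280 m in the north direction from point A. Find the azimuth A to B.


az = atan2(-143, 1280) = -6.4 deg
adjusted to 0-360: 353.6 degrees

353.6 degrees


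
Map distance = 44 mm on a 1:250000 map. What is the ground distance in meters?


ground = 44 mm * 250000 / 1000 = 11000.0 m

11000.0 m


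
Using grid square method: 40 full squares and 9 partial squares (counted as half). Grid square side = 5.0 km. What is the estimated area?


effective squares = 40 + 9 * 0.5 = 44.5
area = 44.5 * 25.0 = 1112.5 km^2

1112.5 km^2


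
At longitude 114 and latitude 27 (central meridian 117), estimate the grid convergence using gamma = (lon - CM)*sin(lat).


gamma = (114 - 117) * sin(27) = -3 * 0.45399 = -1.362 degrees

-1.362 degrees


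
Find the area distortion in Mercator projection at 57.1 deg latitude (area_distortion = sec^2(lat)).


area_distortion = 1/cos^2(57.1) = 3.389

3.389


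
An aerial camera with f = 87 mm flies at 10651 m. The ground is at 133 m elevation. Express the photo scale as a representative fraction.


scale = f / (H - h) = 87 mm / 10518 m = 87 / 10518000 = 1:120897

1:120897


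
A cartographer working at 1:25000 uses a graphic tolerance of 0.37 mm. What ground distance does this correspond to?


ground = 0.37 mm * 25000 / 1000 = 9.25 m

9.25 m


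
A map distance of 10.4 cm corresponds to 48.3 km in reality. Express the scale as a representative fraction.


ground = 48.3 km = 4830000 cm; RF denominator = ground / map = 4830000 / 10.4 ≈ 464423; RF = 1:464423

1:464423


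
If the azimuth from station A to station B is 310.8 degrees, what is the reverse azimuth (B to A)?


back azimuth = (310.8 + 180) mod 360 = 130.8 degrees

130.8 degrees


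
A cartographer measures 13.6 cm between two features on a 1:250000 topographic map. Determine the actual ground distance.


ground = 13.6 cm * 250000 / 100 = 34000.0 m = 34.0 km

34.0 km


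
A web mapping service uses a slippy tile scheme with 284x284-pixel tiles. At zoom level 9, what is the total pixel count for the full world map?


tiles per axis = 2^9 = 512
total tiles = 512^2 = 262144
pixels per axis = 512 * 284 = 145408
total pixels = 145408^2 = 21143486464

21143486464 pixels


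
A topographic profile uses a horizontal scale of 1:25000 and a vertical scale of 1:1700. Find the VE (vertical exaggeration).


VE = horizontal_scale / vertical_scale = 25000 / 1700 ≈ 14.7

14.7x


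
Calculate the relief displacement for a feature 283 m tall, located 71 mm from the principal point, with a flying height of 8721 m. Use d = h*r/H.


d = h * r / H = 283 * 71 / 8721 = 2.3 mm

2.3 mm


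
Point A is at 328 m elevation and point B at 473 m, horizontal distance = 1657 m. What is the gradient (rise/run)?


gradient = (473 - 328) / 1657 = 145 / 1657 = 0.0875

0.0875


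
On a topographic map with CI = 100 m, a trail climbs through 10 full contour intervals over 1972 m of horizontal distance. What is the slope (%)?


elevation change = 10 * 100 = 1000 m
slope = 1000 / 1972 * 100 = 50.7%

50.7%


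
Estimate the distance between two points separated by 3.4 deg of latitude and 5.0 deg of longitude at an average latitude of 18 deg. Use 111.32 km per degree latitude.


dlat_km = 3.4 * 111.32 = 378.488
dlon_km = 5.0 * 111.32 * cos(18) ≈ 529.358
dist = sqrt(378.488^2 + 529.358^2) ≈ 650.7 km

650.7 km


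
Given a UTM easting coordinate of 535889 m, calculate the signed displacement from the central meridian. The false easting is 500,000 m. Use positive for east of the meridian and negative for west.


displacement = 535889 - 500000 = 35889 m

35889 m


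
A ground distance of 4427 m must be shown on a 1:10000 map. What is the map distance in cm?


map_cm = 4427 * 100 / 10000 = 44.27 cm

44.27 cm


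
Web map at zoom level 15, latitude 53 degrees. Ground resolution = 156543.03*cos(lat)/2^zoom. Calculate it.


res = 156543.03 * cos(53) / 2^15 = 156543.03 * 0.60181502 / 32768 = 2.88 m/pixel

2.88 m/pixel


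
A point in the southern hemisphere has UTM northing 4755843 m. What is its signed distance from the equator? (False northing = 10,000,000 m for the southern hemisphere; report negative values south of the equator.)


For southern: actual = 4755843 - 10000000 = -5244157 m

-5244157 m


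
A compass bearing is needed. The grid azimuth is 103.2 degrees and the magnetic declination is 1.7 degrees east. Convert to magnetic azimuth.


magnetic azimuth = grid azimuth - declination (east +ve)
mag_az = 103.2 - 1.7 = 101.5 degrees

101.5 degrees


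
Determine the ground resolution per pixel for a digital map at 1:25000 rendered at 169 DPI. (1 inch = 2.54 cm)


pixel_cm = 2.54 / 169 ≈ 0.01503 cm
ground = pixel_cm * 25000 / 100 = 2.54 * 25000 / (169 * 100) = 63500 / 16900 ≈ 3.76 m

3.76 m


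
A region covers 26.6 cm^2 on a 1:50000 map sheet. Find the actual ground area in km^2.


ground_area = 26.6 * (50000/100)^2 = 6650000.0 m^2 = 6.65 km^2

6.65 km^2


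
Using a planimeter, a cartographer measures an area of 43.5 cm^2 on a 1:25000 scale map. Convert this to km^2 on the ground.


ground_area = 43.5 * (25000/100)^2 = 2718750.0 m^2 = 2.71875 km^2 ≈ 2.719 km^2

2.719 km^2


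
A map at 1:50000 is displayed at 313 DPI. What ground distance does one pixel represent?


pixel_cm = 2.54 / 313 ≈ 0.008115 cm
ground = pixel_cm * 50000 / 100 = 2.54 * 50000 / (313 * 100) = 127000 / 31300 ≈ 4.06 m

4.06 m


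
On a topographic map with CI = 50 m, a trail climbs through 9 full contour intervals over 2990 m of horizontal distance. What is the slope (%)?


elevation change = 9 * 50 = 450 m
slope = 450 / 2990 * 100 = 15.1%

15.1%


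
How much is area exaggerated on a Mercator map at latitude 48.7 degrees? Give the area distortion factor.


area_distortion = 1/cos^2(48.7) = 2.296

2.296


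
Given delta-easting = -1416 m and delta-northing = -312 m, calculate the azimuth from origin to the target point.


az = atan2(-1416, -312) = -102.4 deg
adjusted to 0-360: 257.6 degrees

257.6 degrees


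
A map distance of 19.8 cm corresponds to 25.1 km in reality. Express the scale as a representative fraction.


ground = 25.1 km = 2510000 cm; RF denominator = ground / map = 2510000 / 19.8 ≈ 126768; RF = 1:126768

1:126768


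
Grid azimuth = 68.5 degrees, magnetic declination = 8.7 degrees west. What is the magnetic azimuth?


magnetic azimuth = grid azimuth - declination (east +ve)
mag_az = 68.5 - -8.7 = 77.2 degrees

77.2 degrees


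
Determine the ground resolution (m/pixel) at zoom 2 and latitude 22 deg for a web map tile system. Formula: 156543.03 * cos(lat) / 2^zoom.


res = 156543.03 * cos(22) / 2^2 = 156543.03 * 0.92718385 / 4 = 36286.04 m/pixel

36286.04 m/pixel


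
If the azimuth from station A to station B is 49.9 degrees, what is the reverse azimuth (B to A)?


back azimuth = (49.9 + 180) mod 360 = 229.9 degrees

229.9 degrees


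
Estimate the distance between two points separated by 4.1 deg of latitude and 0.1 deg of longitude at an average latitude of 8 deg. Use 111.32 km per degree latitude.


dlat_km = 4.1 * 111.32 = 456.412
dlon_km = 0.1 * 111.32 * cos(8) ≈ 11.024
dist = sqrt(456.412^2 + 11.024^2) ≈ 456.5 km

456.5 km


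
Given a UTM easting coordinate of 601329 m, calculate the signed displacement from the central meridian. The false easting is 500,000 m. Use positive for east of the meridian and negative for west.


displacement = 601329 - 500000 = 101329 m

101329 m


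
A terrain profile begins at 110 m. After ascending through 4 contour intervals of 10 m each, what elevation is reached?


elevation = 110 + 4 * 10 = 150 m

150 m


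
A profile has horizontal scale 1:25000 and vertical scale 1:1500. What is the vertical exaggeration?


VE = horizontal_scale / vertical_scale = 25000 / 1500 ≈ 16.7

16.7x


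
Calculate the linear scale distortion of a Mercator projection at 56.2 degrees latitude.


SF = 1 / cos(56.2) = 1 / 0.556296 = 1.798

1.798


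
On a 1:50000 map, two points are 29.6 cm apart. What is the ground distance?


ground = 29.6 cm * 50000 / 100 = 14800.0 m = 14.8 km

14.8 km


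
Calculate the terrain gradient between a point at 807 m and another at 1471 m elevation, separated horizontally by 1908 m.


gradient = (1471 - 807) / 1908 = 664 / 1908 = 0.348

0.348


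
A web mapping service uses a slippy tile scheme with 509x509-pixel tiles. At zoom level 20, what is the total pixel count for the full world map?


tiles per axis = 2^20 = 1048576
total tiles = 1048576^2 = 1099511627776
pixels per axis = 1048576 * 509 = 533725184
total pixels = 533725184^2 = 284862572035833856

284862572035833856 pixels


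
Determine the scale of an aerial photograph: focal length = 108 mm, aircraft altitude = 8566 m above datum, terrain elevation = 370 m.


scale = f / (H - h) = 108 mm / 8196 m = 108 / 8196000 = 1:75889

1:75889


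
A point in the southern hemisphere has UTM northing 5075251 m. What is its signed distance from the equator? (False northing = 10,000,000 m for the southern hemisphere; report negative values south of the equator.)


For southern: actual = 5075251 - 10000000 = -4924749 m

-4924749 m
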